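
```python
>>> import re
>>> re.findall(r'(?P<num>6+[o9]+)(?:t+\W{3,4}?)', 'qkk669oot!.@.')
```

['669oo']

Pattern: one or more of the literal '6', then one or more of one of [o9] (captured as 'num'); then one or more of a literal 't', then 3 to 4 of a non-word character (lazy) (non-capturing group).
Scanning left to right: at [3:12] match '669oot!.@', group 1 = '669oo'.
One capturing group, so `findall` returns just the captured substring from the one match — 1 in all.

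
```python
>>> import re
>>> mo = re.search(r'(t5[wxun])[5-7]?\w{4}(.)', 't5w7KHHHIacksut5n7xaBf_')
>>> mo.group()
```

't5w7KHHHI'

The match spans [0:9] → 't5w7KHHHI'.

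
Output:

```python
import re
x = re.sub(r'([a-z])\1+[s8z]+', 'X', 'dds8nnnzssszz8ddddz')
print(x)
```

XXX

The backreference `\1` re-matches whatever the first group consumed, character for character.
Matches: at [0:4] → 'dds8'; at [4:14] → 'nnnzssszz8'; at [14:19] → 'ddddz'.
Each match is replaced by 'X'.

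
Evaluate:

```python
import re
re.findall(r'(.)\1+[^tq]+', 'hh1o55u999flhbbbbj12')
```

['h']

A backreference is literal: `\1` must see the identical characters the first group matched.
Walking the string: at [0:20] match 'hh1o55u999flhbbbbj12', group 1 = 'h'.
`findall` collects group 1 from the one match (1 total).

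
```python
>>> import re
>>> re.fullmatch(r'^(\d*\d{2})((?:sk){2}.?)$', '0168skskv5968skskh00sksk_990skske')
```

None

This matches anchored at the start of the string; then zero or more of a digit, then exactly 2 of a digit (captured); then the literal 'sk' repeated 2 times, then optionally any character (captured); then anchored at the end.
For `fullmatch`, every character of the input must be accounted for by the pattern.
Here the pattern can't cover the whole string, so the call returns None.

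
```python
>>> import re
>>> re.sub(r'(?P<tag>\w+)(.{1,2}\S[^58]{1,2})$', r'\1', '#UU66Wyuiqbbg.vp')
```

'#UU66Wyuiqbbg'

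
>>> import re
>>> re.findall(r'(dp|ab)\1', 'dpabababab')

['ab', 'ab']

`\1` has to match the exact text group 1 already captured.
One capturing group, so `findall` returns just the captured substring from each match — 2 in all.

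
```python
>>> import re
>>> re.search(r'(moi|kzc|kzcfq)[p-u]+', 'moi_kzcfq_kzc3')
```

Here no position works, so the call returns None.

None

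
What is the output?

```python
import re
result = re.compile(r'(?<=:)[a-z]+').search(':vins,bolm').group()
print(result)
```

vins

The positive lookaround only admits positions where the adjacent text matches; those characters stay outside the span.
The match spans [1:5] → 'vins'.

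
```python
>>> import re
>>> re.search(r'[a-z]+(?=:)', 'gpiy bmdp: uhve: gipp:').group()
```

Because the assertion is zero-width, the text it checks is not consumed and won't appear in the result.
The match spans [5:9] → 'bmdp'.

'bmdp'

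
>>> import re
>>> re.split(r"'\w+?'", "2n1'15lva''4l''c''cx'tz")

['2n1', '', '', '', 'tz']

Matches to split on: at [3:10] → "'15lva'"; at [10:14] → "'4l'"; at [14:17] → "'c'"; at [17:21] → "'cx'".
Each match becomes a cut point; 5 segments remain.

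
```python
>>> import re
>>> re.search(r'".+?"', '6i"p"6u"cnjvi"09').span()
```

(2, 5)

Unlike `match`, `search` isn't anchored — it looks for the pattern anywhere in the string.
The match spans [2:5] → '"p"'.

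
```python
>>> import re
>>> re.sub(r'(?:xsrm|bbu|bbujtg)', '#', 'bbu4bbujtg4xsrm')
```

Branches in `(...|...)` are attempted left-to-right; the first branch that allows the whole pattern to succeed is taken.
`sub` substitutes '#' at each match site.

'#4#jtg4#'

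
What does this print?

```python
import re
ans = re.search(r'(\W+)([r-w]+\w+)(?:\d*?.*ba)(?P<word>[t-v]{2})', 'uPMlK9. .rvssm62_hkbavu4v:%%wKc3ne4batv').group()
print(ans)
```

This matches one or more of a non-word character (captured); then one or more of a character in [r-w], then one or more of a word character (captured); then zero or more of a digit (lazy), then zero or more of any character, then the literal 'ba' (non-capturing group); then exactly 2 of a character in [t-v] (captured as 'word').
`search` walks the string left to right and returns the first match it finds.
The match spans [6:39] → '. .rvssm62_hkbavu4v:%%wKc3ne4batv'.
Captured: group 1 = '. .', group 2 = 'rvssm62_hkbavu4v', group 3 = 'tv'.

. .rvssm62_hkbavu4v:%%wKc3ne4batv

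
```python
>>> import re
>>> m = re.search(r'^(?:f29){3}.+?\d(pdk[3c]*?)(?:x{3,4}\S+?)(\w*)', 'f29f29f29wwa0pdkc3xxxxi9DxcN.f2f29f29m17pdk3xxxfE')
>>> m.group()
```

'f29f29f29wwa0pdkc3xxxxi9DxcN'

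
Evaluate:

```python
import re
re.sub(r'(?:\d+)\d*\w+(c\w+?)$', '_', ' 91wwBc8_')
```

' _'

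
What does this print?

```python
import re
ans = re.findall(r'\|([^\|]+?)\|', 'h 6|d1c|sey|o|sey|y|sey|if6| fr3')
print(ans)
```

['d1c', 'o', 'y', 'if6']

Matches: at [3:8] match '|d1c|', group 1 = 'd1c'; at [11:14] match '|o|', group 1 = 'o'; at [17:20] match '|y|', group 1 = 'y'; at [23:28] match '|if6|', group 1 = 'if6'.
One capturing group, so `findall` returns just the captured substring from each match — 4 in all.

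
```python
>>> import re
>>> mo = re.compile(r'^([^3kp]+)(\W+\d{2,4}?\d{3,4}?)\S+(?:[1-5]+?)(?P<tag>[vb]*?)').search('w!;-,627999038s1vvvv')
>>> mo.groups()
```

Pattern: anchored at the start of the string; then one or more of any character except [3kp] (captured); then one or more of a non-word character, then 2 to 4 of a digit (lazy), then 3 to 4 of a digit (lazy) (captured); then one or more of a non-whitespace character; then one or more of a character in [1-5] (lazy) (non-capturing group); then zero or more of one of [vb] (lazy) (captured as 'tag').
A non-greedy quantifier consumes as few characters as it can — just enough that the remainder of the pattern still matches from where it stops; whatever follows it matches normally.
`re.search` scans for the first position where the pattern succeeds.
The match spans [0:16] → 'w!;-,627999038s1'.
Captured: group 1 = 'w!;-', group 2 = ',62799', group 3 = ''.

('w!;-', ',62799', '')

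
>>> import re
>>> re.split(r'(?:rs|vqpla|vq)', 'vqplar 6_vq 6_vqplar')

`|` is ordered: at each position the engine commits to the first alternative that works.
`split` removes every match and returns the 4 fragments in between.

['', 'r 6_', ' 6_', 'r']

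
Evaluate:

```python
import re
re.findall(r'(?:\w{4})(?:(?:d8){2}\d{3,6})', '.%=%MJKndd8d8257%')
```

['JKndd8d8257']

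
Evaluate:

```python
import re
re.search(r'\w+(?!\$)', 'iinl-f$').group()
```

`(?!…)`/`(?<!…)` only lets a position through if the neighbouring text does NOT match; no characters are consumed.
The match spans [0:4] → 'iinl'.

'iinl'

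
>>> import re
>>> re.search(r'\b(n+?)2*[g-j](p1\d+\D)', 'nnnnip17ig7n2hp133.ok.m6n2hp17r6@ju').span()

This matches a word boundary (`\b`, zero-width); then one or more of a literal 'n' (lazy) (captured); then zero or more of the literal '2', then a character in [g-j]; then the literal 'p1', then one or more of a digit, then a non-digit (captured).
The match spans [0:9] → 'nnnnip17i'.

(0, 9)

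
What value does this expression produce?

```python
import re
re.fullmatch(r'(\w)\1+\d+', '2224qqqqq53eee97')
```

None

`\1` is not a pattern — it's the concrete string captured by group 1, re-applied verbatim.
`re.fullmatch` requires the pattern to consume the entire string.
Here the pattern can't cover the whole string, so the call returns None.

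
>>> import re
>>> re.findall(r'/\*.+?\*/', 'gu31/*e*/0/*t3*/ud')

The `?` after the quantifier makes it lazy — it takes as little as possible before letting the rest of the pattern try.
Walking the string: at [4:9] → '/*e*/'; at [10:16] → '/*t3*/'.
`findall` yields the raw match text (2 of them) because the pattern has no groups.

['/*e*/', '/*t3*/']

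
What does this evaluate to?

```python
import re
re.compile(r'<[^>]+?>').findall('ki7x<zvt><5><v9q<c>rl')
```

No capturing groups, so `findall` returns the 3 full match strings.

['<zvt>', '<5>', '<v9q<c>']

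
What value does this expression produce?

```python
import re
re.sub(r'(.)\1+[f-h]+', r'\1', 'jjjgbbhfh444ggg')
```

The backreference `\1` re-matches whatever the first group consumed, character for character.
Matches: at [0:4] → 'jjjg'; at [4:9] → 'bbhfh'; at [9:15] → '444ggg'.
The replacement refers to a captured group, so each match is rewritten using its own captured text.

'jb4'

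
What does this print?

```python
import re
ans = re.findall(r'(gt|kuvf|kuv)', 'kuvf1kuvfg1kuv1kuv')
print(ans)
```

`|` is ordered: at each position the engine commits to the first alternative that works.
One capturing group, so `findall` returns just the captured substring from each match — 4 in all.

['kuvf', 'kuvf', 'kuv', 'kuv']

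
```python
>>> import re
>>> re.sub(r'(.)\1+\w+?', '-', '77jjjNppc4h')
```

'---4h'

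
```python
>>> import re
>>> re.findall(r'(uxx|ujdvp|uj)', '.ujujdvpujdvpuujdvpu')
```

['uj', 'ujdvp', 'ujdvp', 'ujdvp']

The regex engine tests alternatives in the order written; an earlier branch that matches wins even if a later one would match more.
Walking the string: at [1:3] match 'uj', group 1 = 'uj'; at [3:8] match 'ujdvp', group 1 = 'ujdvp'; at [8:13] match 'ujdvp', group 1 = 'ujdvp'; at [14:19] match 'ujdvp', group 1 = 'ujdvp'.
One capturing group, so `findall` returns just the captured substring from each match — 4 in all.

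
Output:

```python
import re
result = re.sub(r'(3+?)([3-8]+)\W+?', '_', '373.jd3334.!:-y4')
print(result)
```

This matches one or more of a literal '3' (lazy) (captured); then one or more of a character in [3-8] (captured); then one or more of a non-word character (lazy).
With the lazy modifier that quantifier settles for the fewest repetitions that let the rest of the pattern succeed (the atoms after it are unaffected and can still be greedy).
Matches: at [0:4] → '373.'; at [6:11] → '3334.'.
Each match is replaced by '_'.

_jd_!:-y4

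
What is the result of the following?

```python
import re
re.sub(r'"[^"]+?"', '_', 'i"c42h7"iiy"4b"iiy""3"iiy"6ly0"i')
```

'i_iiy_iiy"_iiy_i'

Every occurrence is swapped for '_'.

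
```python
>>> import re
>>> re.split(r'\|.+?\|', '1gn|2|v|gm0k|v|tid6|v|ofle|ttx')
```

['1gn', 'v', 'v', 'v', 'ttx']

Matches to split on: at [3:6] → '|2|'; at [7:13] → '|gm0k|'; at [14:20] → '|tid6|'; at [21:27] → '|ofle|'.
`split` removes every match and returns the 5 fragments in between.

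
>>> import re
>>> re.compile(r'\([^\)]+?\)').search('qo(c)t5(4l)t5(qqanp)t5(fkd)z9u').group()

The match spans [2:5] → '(c)'.

'(c)'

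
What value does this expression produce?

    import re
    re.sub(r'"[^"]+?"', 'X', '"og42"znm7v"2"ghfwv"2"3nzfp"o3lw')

'Xznm7vXghfwvX3nzfp"o3lw'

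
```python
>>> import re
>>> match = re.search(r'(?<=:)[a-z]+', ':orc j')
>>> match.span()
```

Lookahead/lookbehind check context without consuming it, so the matched span excludes the asserted characters.
The match spans [1:4] → 'orc'.

(1, 4)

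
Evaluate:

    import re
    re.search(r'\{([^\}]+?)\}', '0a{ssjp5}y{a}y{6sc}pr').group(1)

'ssjp5'

The match spans [2:9] → '{ssjp5}'.
Captured: group 1 = 'ssjp5'.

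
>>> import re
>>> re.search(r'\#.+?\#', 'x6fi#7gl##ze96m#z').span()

The match spans [4:9] → '#7gl#'.

(4, 9)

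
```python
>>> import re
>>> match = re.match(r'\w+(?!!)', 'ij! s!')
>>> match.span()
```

`re.match` only tries the pattern at the start of the string.
The match spans [0:1] → 'i'.

(0, 1)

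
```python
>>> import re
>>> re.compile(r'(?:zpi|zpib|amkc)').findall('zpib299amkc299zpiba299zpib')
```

['zpi', 'amkc', 'zpi', 'zpi']

`|` is ordered: at each position the engine commits to the first alternative that works.
`findall` yields the raw match text (4 of them) because the pattern has no groups.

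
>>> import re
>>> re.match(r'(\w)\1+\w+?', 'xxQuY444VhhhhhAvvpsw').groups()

('x',)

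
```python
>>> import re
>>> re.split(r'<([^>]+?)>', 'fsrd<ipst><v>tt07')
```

['fsrd', 'ipst', '', 'v', 'tt07']

Matches to split on: at [4:10] → '<ipst>'; at [10:13] → '<v>'.
`re.split` interleaves the captured-group text with the surrounding fragments.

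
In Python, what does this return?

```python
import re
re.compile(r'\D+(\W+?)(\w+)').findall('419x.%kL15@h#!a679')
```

[('%', 'kL15'), ('!', 'a679')]

Pattern: one or more of a non-digit; then one or more of a non-word character (lazy) (captured); then one or more of a word character (captured).
Scanning left to right: at [3:10] match 'x.%kL15', groups = ('%', 'kL15'); at [10:18] match '@h#!a679', groups = ('!', 'a679').
2 groups means each result is a tuple of 2 captured strings — 2 here.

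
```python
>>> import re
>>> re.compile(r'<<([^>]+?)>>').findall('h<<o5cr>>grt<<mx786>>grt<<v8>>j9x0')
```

['o5cr', 'mx786', 'v8']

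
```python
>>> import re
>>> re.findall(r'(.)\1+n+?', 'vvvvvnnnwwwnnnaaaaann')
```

['v', 'w', 'a']

A backreference is literal: `\1` must see the identical characters the first group matched.
With a single group, `findall` returns only what that group captured — 3 items.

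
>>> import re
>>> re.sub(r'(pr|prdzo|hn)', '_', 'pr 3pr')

'_ 3_'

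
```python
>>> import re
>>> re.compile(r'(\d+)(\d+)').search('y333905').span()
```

(1, 7)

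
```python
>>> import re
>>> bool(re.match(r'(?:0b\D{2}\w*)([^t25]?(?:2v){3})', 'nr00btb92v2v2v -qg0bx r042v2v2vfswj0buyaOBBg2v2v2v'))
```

`match` is anchored at position 0; if the pattern doesn't fit there, it returns None.
Here the pattern fails at index 0, so the call returns None, and `bool(None)` is False.

False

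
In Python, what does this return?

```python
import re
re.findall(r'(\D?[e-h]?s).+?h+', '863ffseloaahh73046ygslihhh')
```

A `+?`/`*?`/`{m,n}?` starts at its minimum and grows only as far as needed for what follows to match.
With a single group, `findall` returns only what that group captured — 2 items.

['ffs', 'ygs']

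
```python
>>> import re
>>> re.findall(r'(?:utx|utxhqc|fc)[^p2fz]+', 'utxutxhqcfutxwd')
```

['utxutxhqc', 'utxwd']

Matches: at [0:9] → 'utxutxhqc'; at [10:15] → 'utxwd'.
With no groups in the pattern, `findall` gives back each whole match — 2 here.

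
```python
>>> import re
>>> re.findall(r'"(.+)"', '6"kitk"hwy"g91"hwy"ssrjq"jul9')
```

['kitk"hwy"g91"hwy"ssrjq']

Because there's exactly one group, `findall` drops the full match and keeps group 1 from the one hit.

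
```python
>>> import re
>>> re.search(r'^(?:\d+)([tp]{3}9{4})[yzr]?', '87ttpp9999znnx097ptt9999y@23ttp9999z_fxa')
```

This matches anchored at the start of the string; then one or more of a digit (non-capturing group); then exactly 3 of one of [tp], then exactly 4 of the literal '9' (captured); then optionally one of [yzr].
`search` walks the string left to right and returns the first match it finds.
Here nothing in the string fits, so the call returns None.

None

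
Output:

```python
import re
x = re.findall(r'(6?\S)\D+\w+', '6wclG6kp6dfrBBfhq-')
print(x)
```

['6w']

Pattern: optionally a literal '6', then a non-whitespace character (captured); then one or more of a non-digit, then one or more of a word character.
Matches: at [0:17] match '6wclG6kp6dfrBBfhq', group 1 = '6w'.
Because there's exactly one group, `findall` drops the full match and keeps group 1 from the one hit.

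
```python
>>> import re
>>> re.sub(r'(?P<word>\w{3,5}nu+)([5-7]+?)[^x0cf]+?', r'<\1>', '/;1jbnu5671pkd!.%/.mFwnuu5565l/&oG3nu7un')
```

Pattern: 3 to 5 of a word character, then the literal 'n', then one or more of a literal 'u' (captured as 'word'); then one or more of a character in [5-7] (lazy) (captured); then one or more of any character except [x0cf] (lazy).
Because the quantifier is non-greedy, it stops expanding at the earliest point where the rest of the pattern can succeed.
Matches: at [2:9] → '1jbnu56'; at [19:27] → 'mFwnuu55'; at [32:39] → 'oG3nu7u'.
Each match is replaced using the text its own group 1 captured.

'/;<1jbnu>71pkd!.%/.<mFwnuu>65l/&<oG3nu>n'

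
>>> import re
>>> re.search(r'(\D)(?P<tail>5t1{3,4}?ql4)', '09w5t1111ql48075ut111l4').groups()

The match spans [2:12] → 'w5t1111ql4'.
Captured: group 1 = 'w', group 2 = '5t1111ql4'.

('w', '5t1111ql4')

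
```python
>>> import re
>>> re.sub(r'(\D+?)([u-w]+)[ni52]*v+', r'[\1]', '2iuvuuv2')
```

'2[i]2'

Lazy quantifiers expand one character at a time until the remainder of the pattern can match.
`\1` in the replacement pulls in group 1's text for each match.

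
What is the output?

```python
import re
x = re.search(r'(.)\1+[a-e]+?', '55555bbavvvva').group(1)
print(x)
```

5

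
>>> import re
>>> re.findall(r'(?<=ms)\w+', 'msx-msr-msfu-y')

['x', 'r', 'fu']

The lookaround is zero-width — it requires the adjacent text to match without consuming it, so the asserted text isn't part of the match.
Matches: at [2:3] → 'x'; at [6:7] → 'r'; at [10:12] → 'fu'.
Since nothing is captured, `findall` lists the 3 matched substrings directly.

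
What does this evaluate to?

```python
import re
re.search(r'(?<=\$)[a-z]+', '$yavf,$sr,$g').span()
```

(1, 5)

Because the assertion is zero-width, the text it checks is not consumed and won't appear in the result.
`re.search` tries every starting position until one works.
The match spans [1:5] → 'yavf'.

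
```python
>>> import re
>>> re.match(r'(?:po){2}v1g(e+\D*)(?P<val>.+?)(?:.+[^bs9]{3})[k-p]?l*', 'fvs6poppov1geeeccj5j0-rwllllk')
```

Pattern: the literal 'po' repeated 2 times, then the literal 'v1g'; then one or more of the literal 'e', then zero or more of a non-digit (captured); then one or more of any character (lazy) (captured as 'val'); then one or more of any character, then exactly 3 of any character except [bs9] (non-capturing group); then optionally a character in [k-p], then zero or more of a literal 'l'.
With `match`, the pattern is implicitly anchored at the beginning.
Here the pattern fails at index 0, so the call returns None.

None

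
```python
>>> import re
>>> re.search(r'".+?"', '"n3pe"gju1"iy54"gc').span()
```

The match spans [0:6] → '"n3pe"'.

(0, 6)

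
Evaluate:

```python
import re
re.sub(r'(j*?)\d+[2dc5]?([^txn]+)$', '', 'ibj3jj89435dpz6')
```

'ib'

This matches zero or more of a literal 'j' (lazy) (captured); then one or more of a digit; then optionally one of [2dc5]; then one or more of any character except [txn] (captured); then anchored at the end.
Matches: at [2:15] → 'j3jj89435dpz6'.
Each match is replaced by ''.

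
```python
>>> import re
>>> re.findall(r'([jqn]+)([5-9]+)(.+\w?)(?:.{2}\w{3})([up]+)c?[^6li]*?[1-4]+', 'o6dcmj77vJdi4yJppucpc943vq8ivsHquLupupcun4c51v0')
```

Multiple groups make `findall` return tuples — one 4-tuple for the one match.

[('j', '77', 'vJdi4yJppucpc943vq8ivsHquL', 'u')]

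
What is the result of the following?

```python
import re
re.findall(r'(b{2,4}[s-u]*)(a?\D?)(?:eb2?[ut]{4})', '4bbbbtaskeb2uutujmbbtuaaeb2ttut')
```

[('bbtu', 'aa')]

This matches 2 to 4 of a literal 'b', then zero or more of a character in [s-u] (captured); then optionally a literal 'a', then optionally a non-digit (captured); then the literal 'eb', then optionally a literal '2', then exactly 4 of one of [ut] (non-capturing group).
2 groups means the one result is a tuple of 2 captured strings — 1 here.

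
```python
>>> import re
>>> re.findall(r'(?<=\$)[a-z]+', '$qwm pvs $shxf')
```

['qwm', 'shxf']

Because the assertion is zero-width, the text it checks is not consumed and won't appear in the result.
Matches: at [1:4] → 'qwm'; at [10:14] → 'shxf'.
Since nothing is captured, `findall` lists the 2 matched substrings directly.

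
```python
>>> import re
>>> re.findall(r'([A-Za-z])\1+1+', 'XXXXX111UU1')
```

['X', 'U']

The backreference `\1` re-matches whatever the first group consumed, character for character.
One capturing group, so `findall` returns just the captured substring from each match — 2 in all.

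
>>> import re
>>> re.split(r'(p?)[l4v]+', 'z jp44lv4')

['z j', 'p', '']

Pattern: optionally a literal 'p' (captured); then one or more of one of [l4v].
The group in the pattern means `split` returns the separators' captures alongside the pieces.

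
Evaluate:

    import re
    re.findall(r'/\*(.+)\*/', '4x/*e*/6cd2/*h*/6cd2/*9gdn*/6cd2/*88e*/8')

['e*/6cd2/*h*/6cd2/*9gdn*/6cd2/*88e']

`findall` collects group 1 from the one match (1 total).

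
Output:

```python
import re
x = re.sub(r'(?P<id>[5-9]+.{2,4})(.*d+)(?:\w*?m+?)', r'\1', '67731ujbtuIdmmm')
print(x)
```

67731ujmm

The pattern matches one or more of a character in [5-9], then 2 to 4 of any character (captured as 'id'); then zero or more of any character, then one or more of the literal 'd' (captured); then zero or more of a word character (lazy), then one or more of a literal 'm' (lazy) (non-capturing group).
Each match is replaced using the text its own group 1 captured.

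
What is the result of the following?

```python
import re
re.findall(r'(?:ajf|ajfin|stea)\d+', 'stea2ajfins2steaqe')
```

['stea2']

Matches: at [0:5] → 'stea2'.
Since nothing is captured, `findall` lists the 1 matched substring directly.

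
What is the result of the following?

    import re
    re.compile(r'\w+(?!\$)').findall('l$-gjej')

The negative lookaround is zero-width — it rules out positions where the adjacent text would match, without consuming anything.
No capturing groups, so `findall` returns the 1 full match string.

['gjej']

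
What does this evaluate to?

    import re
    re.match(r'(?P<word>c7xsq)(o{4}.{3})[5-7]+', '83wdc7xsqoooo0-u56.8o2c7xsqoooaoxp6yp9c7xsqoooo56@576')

None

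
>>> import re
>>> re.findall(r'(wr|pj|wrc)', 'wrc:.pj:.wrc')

['wr', 'pj', 'wr']

Alternation tries branches left to right and keeps the first one that lets the overall match succeed at that position.
Walking the string: at [0:2] match 'wr', group 1 = 'wr'; at [5:7] match 'pj', group 1 = 'pj'; at [9:11] match 'wr', group 1 = 'wr'.
`findall` collects group 1 from each match (3 total).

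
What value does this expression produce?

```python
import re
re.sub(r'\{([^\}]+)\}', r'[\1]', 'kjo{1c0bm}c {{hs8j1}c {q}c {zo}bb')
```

'kjo[1c0bm]c [{hs8j1]c [q]c [zo]bb'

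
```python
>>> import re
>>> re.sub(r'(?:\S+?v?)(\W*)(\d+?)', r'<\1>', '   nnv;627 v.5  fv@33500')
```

'   <;><> <.>  <@><><>'

Lazy quantifiers expand one character at a time until the remainder of the pattern can match.
The replacement refers to a captured group, so each match is rewritten using its own captured text.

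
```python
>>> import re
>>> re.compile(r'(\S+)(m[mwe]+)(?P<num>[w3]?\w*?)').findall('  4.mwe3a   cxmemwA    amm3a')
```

[('4.', 'mwe', '3'), ('cxme', 'mw', ''), ('a', 'mm', '3')]

A non-greedy quantifier consumes as few characters as it can — just enough that the remainder of the pattern still matches from where it stops; whatever follows it matches normally.
`findall` packs the 3 group values into a tuple for every match.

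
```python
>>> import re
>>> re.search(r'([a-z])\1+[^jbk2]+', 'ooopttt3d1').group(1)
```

A backreference is literal: `\1` must see the identical characters the first group matched.
`re.search` scans for the first position where the pattern succeeds.
The match spans [0:10] → 'ooopttt3d1'.
Captured: group 1 = 'o'.

'o'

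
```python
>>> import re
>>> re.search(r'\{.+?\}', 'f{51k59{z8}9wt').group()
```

`search` walks the string left to right and returns the first match it finds.
The match spans [1:11] → '{51k59{z8}'.

'{51k59{z8}'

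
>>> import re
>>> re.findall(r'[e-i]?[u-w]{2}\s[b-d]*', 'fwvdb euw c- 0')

Pattern: optionally a character in [e-i], then exactly 2 of a character in [u-w]; then whitespace, then zero or more of a character in [b-d].
Scanning left to right: at [6:11] → 'euw c'.
With no groups in the pattern, `findall` gives back each whole match — 1 here.

['euw c']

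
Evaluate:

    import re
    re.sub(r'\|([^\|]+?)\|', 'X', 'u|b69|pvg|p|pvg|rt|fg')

'uXpvgXpvgXfg'

Every occurrence is swapped for 'X'.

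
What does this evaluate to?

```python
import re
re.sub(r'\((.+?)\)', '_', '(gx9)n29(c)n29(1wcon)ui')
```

'_n29_n29_ui'

A `+?`/`*?`/`{m,n}?` starts at its minimum and grows only as far as needed for what follows to match.
Matches: at [0:5] → '(gx9)'; at [8:11] → '(c)'; at [14:21] → '(1wcon)'.
`sub` substitutes '_' at each match site.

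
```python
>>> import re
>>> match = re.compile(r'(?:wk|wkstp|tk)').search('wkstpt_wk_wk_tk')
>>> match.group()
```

'wk'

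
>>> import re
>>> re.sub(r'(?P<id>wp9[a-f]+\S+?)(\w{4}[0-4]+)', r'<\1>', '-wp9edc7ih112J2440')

'-<wp9edc7>J2440'

The pattern matches the literal 'wp9', then one or more of a character in [a-f], then one or more of a non-whitespace character (lazy) (captured as 'id'); then exactly 4 of a word character, then one or more of a character in [0-4] (captured).
With the lazy modifier that quantifier settles for the fewest repetitions that let the rest of the pattern succeed (the atoms after it are unaffected and can still be greedy).
Matches: at [1:13] → 'wp9edc7ih112'.
The replacement refers to a captured group, so each match is rewritten using its own captured text.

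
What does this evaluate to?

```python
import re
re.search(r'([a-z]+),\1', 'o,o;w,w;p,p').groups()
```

`\1` is not a pattern — it's the concrete string captured by group 1, re-applied verbatim.
Unlike `match`, `search` isn't anchored — it looks for the pattern anywhere in the string.
The match spans [0:3] → 'o,o'.
Captured: group 1 = 'o'.

('o',)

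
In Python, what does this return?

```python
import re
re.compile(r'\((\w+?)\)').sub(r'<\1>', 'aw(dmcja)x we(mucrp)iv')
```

'aw<dmcja>x we<mucrp>iv'

Matches: at [2:9] → '(dmcja)'; at [13:20] → '(mucrp)'.
`\1` in the replacement pulls in group 1's text for each match.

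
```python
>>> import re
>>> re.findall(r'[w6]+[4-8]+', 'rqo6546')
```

['6546']

With no groups in the pattern, `findall` gives back each whole match — 1 here.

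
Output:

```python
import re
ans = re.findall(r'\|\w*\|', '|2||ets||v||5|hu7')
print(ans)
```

['|2|', '|ets|', '|v|', '|5|']

Walking the string: at [0:3] → '|2|'; at [3:8] → '|ets|'; at [8:11] → '|v|'; at [11:14] → '|5|'.
`findall` yields the raw match text (4 of them) because the pattern has no groups.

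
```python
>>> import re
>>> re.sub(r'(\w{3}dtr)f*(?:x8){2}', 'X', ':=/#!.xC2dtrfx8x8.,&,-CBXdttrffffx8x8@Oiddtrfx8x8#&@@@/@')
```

':=/#!.X.,&,-CBXdttrffffx8x8@X#&@@@/@'

The pattern matches exactly 3 of a word character, then the literal 'dtr' (captured); then zero or more of a literal 'f', then the literal 'x8' repeated 2 times.
Each match is replaced by 'X'.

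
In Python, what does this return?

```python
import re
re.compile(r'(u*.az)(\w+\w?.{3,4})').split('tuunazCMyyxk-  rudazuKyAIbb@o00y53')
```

The pattern matches zero or more of the literal 'u', then any character, then the literal 'az' (captured); then one or more of a word character, then optionally a word character, then 3 to 4 of any character (captured).
Matches to split on: at [1:16] → 'uunazCMyyxk-  r'; at [16:31] → 'udazuKyAIbb@o00'.
`re.split` interleaves the captured-group text with the surrounding fragments.

['t', 'uunaz', 'CMyyxk-  r', '', 'udaz', 'uKyAIbb@o00', 'y53']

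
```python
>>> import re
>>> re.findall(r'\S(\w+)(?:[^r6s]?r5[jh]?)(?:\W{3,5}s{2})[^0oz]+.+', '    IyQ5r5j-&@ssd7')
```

['yQ5']

Pattern: a non-whitespace character; then one or more of a word character (captured); then optionally any character except [r6s], then the literal 'r5', then optionally one of [jh] (non-capturing group); then 3 to 5 of a non-word character, then exactly 2 of a literal 's' (non-capturing group); then one or more of any character except [0oz], then one or more of any character.
With a single group, `findall` returns only what that group captured — 1 item.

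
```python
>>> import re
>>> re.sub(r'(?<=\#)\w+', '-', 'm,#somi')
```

Lookahead/lookbehind check context without consuming it, so the matched span excludes the asserted characters.
Every occurrence is swapped for '-'.

'm,#-'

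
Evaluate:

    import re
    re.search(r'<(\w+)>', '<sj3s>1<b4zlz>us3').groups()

('sj3s',)

The match spans [0:6] → '<sj3s>'.
Captured: group 1 = 'sj3s'.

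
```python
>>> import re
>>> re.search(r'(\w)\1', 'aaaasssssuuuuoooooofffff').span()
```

A backreference is literal: `\1` must see the identical characters the first group matched.
Unlike `match`, `search` isn't anchored — it looks for the pattern anywhere in the string.
The match spans [0:2] → 'aa'.
Captured: group 1 = 'a'.

(0, 2)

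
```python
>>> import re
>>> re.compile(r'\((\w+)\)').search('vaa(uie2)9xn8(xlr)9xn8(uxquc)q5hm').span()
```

`re.search` tries every starting position until one works.
The match spans [3:9] → '(uie2)'.
Captured: group 1 = 'uie2'.

(3, 9)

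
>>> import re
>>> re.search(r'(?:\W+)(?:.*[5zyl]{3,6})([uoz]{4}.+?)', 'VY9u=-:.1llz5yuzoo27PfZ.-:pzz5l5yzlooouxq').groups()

The match spans [4:40] → '=-:.1llz5yuzoo27PfZ.-:pzz5l5yzloooux'.
Captured: group 1 = 'oooux'.

('oooux',)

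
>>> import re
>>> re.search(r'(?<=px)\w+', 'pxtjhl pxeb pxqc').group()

'tjhl'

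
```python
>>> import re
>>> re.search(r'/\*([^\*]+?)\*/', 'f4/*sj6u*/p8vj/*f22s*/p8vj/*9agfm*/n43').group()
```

The match spans [2:10] → '/*sj6u*/'.

'/*sj6u*/'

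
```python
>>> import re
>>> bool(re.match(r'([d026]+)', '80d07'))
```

False

Pattern: one or more of one of [d026] (captured).
`re.match` only tries the pattern at the start of the string.
Here the pattern fails at index 0, so the call returns None, and `bool(None)` is False.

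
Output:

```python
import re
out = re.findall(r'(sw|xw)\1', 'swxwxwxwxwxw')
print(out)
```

['xw', 'xw']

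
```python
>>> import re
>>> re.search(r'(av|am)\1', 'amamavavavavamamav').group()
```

'amam'

The backreference `\1` re-matches whatever the first group consumed, character for character.
`search` walks the string left to right and returns the first match it finds.
The match spans [0:4] → 'amam'.
Captured: group 1 = 'am'.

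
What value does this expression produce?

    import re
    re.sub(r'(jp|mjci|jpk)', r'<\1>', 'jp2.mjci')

Matches: at [0:2] → 'jp'; at [4:8] → 'mjci'.
Each match is replaced using the text its own group 1 captured.

'<jp>2.<mjci>'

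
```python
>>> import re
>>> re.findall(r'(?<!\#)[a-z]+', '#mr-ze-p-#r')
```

['r', 'ze', 'p']

A negative assertion filters positions out without eating any characters.
Matches: at [2:3] → 'r'; at [4:6] → 'ze'; at [7:8] → 'p'.
Since nothing is captured, `findall` lists the 3 matched substrings directly.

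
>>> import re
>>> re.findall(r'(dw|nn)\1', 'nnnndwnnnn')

After group 1 captures some text, `\1` only succeeds where that same text appears again.
Scanning left to right: at [0:4] match 'nnnn', group 1 = 'nn'; at [6:10] match 'nnnn', group 1 = 'nn'.
With a single group, `findall` returns only what that group captured — 2 items.

['nn', 'nn']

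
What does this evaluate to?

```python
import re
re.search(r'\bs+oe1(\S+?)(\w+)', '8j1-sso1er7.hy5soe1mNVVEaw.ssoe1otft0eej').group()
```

'ssoe1otft0eej'

The match spans [27:40] → 'ssoe1otft0eej'.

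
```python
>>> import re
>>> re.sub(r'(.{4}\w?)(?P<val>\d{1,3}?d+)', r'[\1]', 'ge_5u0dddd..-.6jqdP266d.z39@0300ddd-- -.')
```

'[ge_5u]..-.[6jqdP].[z39@0]-- -.'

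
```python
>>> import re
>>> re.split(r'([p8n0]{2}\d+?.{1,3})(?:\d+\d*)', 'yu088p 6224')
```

Pattern: exactly 2 of one of [p8n0], then one or more of a digit (lazy), then 1 to 3 of any character (captured); then one or more of a digit, then zero or more of a digit (non-capturing group).
The group in the pattern means `split` returns the separators' captures alongside the pieces.

['yu', '088p 6', '']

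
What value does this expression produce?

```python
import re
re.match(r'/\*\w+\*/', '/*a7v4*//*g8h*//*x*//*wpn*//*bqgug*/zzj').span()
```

With `match`, the pattern is implicitly anchored at the beginning.
The match spans [0:8] → '/*a7v4*/'.

(0, 8)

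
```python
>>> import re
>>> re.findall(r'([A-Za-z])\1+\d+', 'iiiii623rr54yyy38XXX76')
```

['i', 'r', 'y', 'X']

The backreference `\1` re-matches whatever the first group consumed, character for character.
With a single group, `findall` returns only what that group captured — 4 items.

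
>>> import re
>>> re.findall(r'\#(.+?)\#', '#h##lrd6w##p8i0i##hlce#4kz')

['h', 'lrd6w', 'p8i0i', 'hlce']

Walking the string: at [0:3] match '#h#', group 1 = 'h'; at [3:10] match '#lrd6w#', group 1 = 'lrd6w'; at [10:17] match '#p8i0i#', group 1 = 'p8i0i'; at [17:23] match '#hlce#', group 1 = 'hlce'.
Because there's exactly one group, `findall` drops the full match and keeps group 1 from each hit.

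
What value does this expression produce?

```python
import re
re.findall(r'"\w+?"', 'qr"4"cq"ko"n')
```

With no groups in the pattern, `findall` gives back each whole match — 2 here.

['"4"', '"ko"']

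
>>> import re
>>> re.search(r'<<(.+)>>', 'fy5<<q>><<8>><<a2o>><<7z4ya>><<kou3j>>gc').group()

`re.search` tries every starting position until one works.
The match spans [3:38] → '<<q>><<8>><<a2o>><<7z4ya>><<kou3j>>'.
Captured: group 1 = 'q>><<8>><<a2o>><<7z4ya>><<kou3j'.

'<<q>><<8>><<a2o>><<7z4ya>><<kou3j>>'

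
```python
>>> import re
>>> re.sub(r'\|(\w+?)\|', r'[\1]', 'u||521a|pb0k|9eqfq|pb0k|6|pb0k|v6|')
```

'u|[521a]pb0k[9eqfq]pb0k[6]pb0k[v6]'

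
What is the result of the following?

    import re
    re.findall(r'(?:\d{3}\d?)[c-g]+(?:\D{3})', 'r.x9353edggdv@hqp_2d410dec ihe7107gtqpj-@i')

['9353edggdv@h', '410dec ih', '7107gtqp']

This matches exactly 3 of a digit, then optionally a digit (non-capturing group); then one or more of a character in [c-g]; then exactly 3 of a non-digit (non-capturing group).
Matches: at [3:15] → '9353edggdv@h'; at [20:29] → '410dec ih'; at [30:38] → '7107gtqp'.
Since nothing is captured, `findall` lists the 3 matched substrings directly.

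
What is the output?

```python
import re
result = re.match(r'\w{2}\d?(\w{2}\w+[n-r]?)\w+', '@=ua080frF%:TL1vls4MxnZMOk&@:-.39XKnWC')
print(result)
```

None

This matches exactly 2 of a word character, then optionally a digit; then exactly 2 of a word character, then one or more of a word character, then optionally a character in [n-r] (captured); then one or more of a word character.
With `match`, the pattern is implicitly anchored at the beginning.
Here the pattern fails at index 0, so the call returns None.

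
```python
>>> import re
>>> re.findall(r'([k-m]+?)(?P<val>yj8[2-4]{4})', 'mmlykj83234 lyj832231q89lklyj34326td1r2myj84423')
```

[('l', 'yj83223'), ('m', 'yj84423')]

This matches one or more of a character in [k-m] (lazy) (captured); then the literal 'y', then the literal 'j8', then exactly 4 of a character in [2-4] (captured as 'val').
Walking the string: at [12:20] match 'lyj83223', groups = ('l', 'yj83223'); at [39:47] match 'myj84423', groups = ('m', 'yj84423').
Multiple groups make `findall` return tuples — one 2-tuple for each match.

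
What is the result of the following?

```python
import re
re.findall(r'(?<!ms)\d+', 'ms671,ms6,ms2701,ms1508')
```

The negative lookaround is zero-width — it rules out positions where the adjacent text would match, without consuming anything.
Matches: at [3:5] → '71'; at [13:16] → '701'; at [20:23] → '508'.
Since nothing is captured, `findall` lists the 3 matched substrings directly.

['71', '701', '508']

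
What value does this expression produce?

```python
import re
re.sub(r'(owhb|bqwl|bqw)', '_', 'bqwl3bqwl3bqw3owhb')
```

'_3_3_3_'

Branches in `(...|...)` are attempted left-to-right; the first branch that allows the whole pattern to succeed is taken.
Matches: at [0:4] → 'bqwl'; at [5:9] → 'bqwl'; at [10:13] → 'bqw'; at [14:18] → 'owhb'.
Every occurrence is swapped for '_'.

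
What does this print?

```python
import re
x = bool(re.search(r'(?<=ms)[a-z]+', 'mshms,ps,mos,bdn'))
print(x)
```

The `(?=…)`/`(?<=…)` assertion just peeks at neighbouring text; it doesn't advance the match position.
`re.search` scans for the first position where the pattern succeeds.
The match spans [2:5] → 'hms'.

True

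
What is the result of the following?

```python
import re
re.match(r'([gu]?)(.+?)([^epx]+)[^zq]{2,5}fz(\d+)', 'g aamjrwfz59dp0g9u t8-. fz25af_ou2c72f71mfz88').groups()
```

The match spans [0:12] → 'g aamjrwfz59'.
Captured: group 1 = 'g', group 2 = ' ', group 3 = 'aamj', group 4 = '59'.

('g', ' ', 'aamj', '59')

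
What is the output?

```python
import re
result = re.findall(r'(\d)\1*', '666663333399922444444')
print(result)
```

A backreference is literal: `\1` must see the identical characters the first group matched.
Matches: at [0:5] match '66666', group 1 = '6'; at [5:10] match '33333', group 1 = '3'; at [10:13] match '999', group 1 = '9'; at [13:15] match '22', group 1 = '2'; at [15:21] match '444444', group 1 = '4'.
`findall` collects group 1 from each match (5 total).

['6', '3', '9', '2', '4']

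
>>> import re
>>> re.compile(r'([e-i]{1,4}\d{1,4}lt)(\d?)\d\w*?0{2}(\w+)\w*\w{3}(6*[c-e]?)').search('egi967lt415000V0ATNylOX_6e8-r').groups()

The match spans [0:27] → 'egi967lt415000V0ATNylOX_6e8'.
Captured: group 1 = 'egi967lt', group 2 = '4', group 3 = '0V0ATNylOX_', group 4 = ''.

('egi967lt', '4', '0V0ATNylOX_', '')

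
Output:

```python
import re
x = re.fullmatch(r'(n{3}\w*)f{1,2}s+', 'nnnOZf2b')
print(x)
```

None

`re.fullmatch` is like wrapping the pattern in `^…$` (in single-line mode).
Here the pattern can't cover the whole string, so the call returns None.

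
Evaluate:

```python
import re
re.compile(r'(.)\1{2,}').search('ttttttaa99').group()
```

The backreference `\1` re-matches whatever the first group consumed, character for character.
Unlike `match`, `search` isn't anchored — it looks for the pattern anywhere in the string.
The match spans [0:6] → 'tttttt'.
Captured: group 1 = 't'.

'tttttt'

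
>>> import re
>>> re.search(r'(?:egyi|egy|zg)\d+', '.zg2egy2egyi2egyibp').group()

'zg2'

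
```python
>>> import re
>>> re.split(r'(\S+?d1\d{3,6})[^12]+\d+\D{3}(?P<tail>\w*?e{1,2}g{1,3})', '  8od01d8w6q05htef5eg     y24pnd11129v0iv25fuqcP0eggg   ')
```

['  8od01d8w6q05htef5eg     ', 'y24pnd11129', 'cP0eggg', '   ']

The pattern matches one or more of a non-whitespace character (lazy), then the literal 'd1', then 3 to 6 of a digit (captured); then one or more of any character except [12]; then one or more of a digit, then exactly 3 of a non-digit; then zero or more of a word character (lazy), then 1 to 2 of the literal 'e', then 1 to 3 of the literal 'g' (captured as 'tail').
`re.split` interleaves the captured-group text with the surrounding fragments.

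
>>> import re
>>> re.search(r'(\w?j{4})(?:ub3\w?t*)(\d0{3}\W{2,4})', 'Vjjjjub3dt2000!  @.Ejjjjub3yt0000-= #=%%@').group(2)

'2000!  @'

This matches optionally a word character, then exactly 4 of the literal 'j' (captured); then the literal 'ub3', then optionally a word character, then zero or more of the literal 't' (non-capturing group); then a digit, then exactly 3 of the literal '0', then 2 to 4 of a non-word character (captured).
Unlike `match`, `search` isn't anchored — it looks for the pattern anywhere in the string.
The match spans [0:18] → 'Vjjjjub3dt2000!  @'.
Captured: group 1 = 'Vjjjj', group 2 = '2000!  @'.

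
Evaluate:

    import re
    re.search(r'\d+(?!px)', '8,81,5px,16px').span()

(0, 1)

Because the assertion is negative and zero-width, positions next to the forbidden text are skipped.
The match spans [0:1] → '8'.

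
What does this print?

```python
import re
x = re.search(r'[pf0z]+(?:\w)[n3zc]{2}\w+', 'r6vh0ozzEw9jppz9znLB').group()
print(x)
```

0ozzEw9jppz9znLB

This matches one or more of one of [pf0z]; then a word character (non-capturing group); then exactly 2 of one of [n3zc], then one or more of a word character.
The match spans [4:20] → '0ozzEw9jppz9znLB'.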